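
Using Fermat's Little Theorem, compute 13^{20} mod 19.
17

By Fermat's Little Theorem, a^(p-1) ≡ 1 (mod p) for prime p and gcd(a, p) = 1
Here p = 19, so 13^18 ≡ 1 (mod 19)
We can reduce the exponent: 20 mod 18 = 2
So 13^20 ≡ 13^2 (mod 19)
Computing: 13^2 mod 19 = 17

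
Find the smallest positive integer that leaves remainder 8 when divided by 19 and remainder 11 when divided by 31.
M = 19 × 31 = 589. M₁ = 31, y₁ ≡ 8 (mod 19). M₂ = 19, y₂ ≡ 18 (mod 31). n = 8×31×8 + 11×19×18 ≡ 445 (mod 589). The smallest positive such number is 445.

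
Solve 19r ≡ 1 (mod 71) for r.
19^(-1) ≡ 15 (mod 71). Verification: 19 × 15 = 285 ≡ 1 (mod 71)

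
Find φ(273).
144

Prime factorization: 273 = 3 × 7 × 13
Using the formula φ(n) = n × Π(1 - 1/p) for each prime factor p:
φ(273) = 273 × (1 - 1/3) × (1 - 1/7) × (1 - 1/13)
φ(273) = 144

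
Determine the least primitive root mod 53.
p - 1 = 52 has prime divisors 2, 13. h is a primitive root mod 53 iff h^(52/q) ≢ 1 (mod 53) for each such q.
h = 2: 2^26 ≡ 52, 2^4 ≡ 16 (mod 53); none is 1, so 2 has order 52 and is a primitive root.
The smallest primitive root mod 53 is g = 2.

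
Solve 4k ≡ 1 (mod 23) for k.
6

Using Extended Euclidean Algorithm:
gcd(4, 23) = 1
Bezout coefficients: 4 × 6 + 23 × -1 = 1
So 4 × 6 ≡ 1 (mod 23)
The inverse is 6 mod 23 = 6
Verification: 4 × 6 = 24 = 1 × 23 + 1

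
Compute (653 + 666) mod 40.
39

(653 + 666) = 1319
1319 mod 40 = 39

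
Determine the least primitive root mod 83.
p - 1 = 82 has prime divisors 2, 41. h is a primitive root mod 83 iff h^(82/q) ≢ 1 (mod 83) for each such q.
h = 2: 2^41 ≡ 82, 2^2 ≡ 4 (mod 83); none is 1, so 2 has order 82 and is a primitive root.
The smallest primitive root mod 83 is g = 2.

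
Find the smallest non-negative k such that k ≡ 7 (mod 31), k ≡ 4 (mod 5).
69

Using the Chinese Remainder Theorem:
M = product of moduli = 155
For equation 1: M_1 = 5, 5 ≡ 5 (mod 31), inverse of 5 mod 31 is 25 (check: 5 × 25 = 125 ≡ 1 (mod 31))
For equation 2: M_2 = 31, 31 ≡ 1 (mod 5), inverse of 31 mod 5 is 1 (check: 1 × 1 = 1 ≡ 1 (mod 5))
Combine: k ≡ Σ r_i×M_i×(M_i⁻¹ mod m_i) = 7×5×25 + 4×31×1 = 875 + 124 = 999
999 mod 155 = 69
k ≡ 69 (mod 155)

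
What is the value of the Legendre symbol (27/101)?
(27/101) = 27^{50} mod 101 = -1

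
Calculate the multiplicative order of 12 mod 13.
Powers of 12 mod 13: 12^1≡12, 12^2≡1. Order = 2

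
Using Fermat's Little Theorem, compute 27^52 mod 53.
By Fermat's Little Theorem, 27^{52} ≡ 1 (mod 53) since 53 is prime and gcd(27, 53) = 1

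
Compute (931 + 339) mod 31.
30

(931 + 339) = 1270
1270 mod 31 = 30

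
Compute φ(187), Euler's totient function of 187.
160

Prime factorization: 187 = 11 × 17
Using the formula φ(n) = n × Π(1 - 1/p) for each prime factor p:
φ(187) = 187 × (1 - 1/11) × (1 - 1/17)
φ(187) = 160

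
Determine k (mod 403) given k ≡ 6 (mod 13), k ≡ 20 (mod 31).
175

Using the Chinese Remainder Theorem:
M = product of moduli = 403
For equation 1: M_1 = 31, 31 ≡ 5 (mod 13), inverse of 31 mod 13 is 8 (check: 5 × 8 = 40 ≡ 1 (mod 13))
For equation 2: M_2 = 13, 13 ≡ 13 (mod 31), inverse of 13 mod 31 is 12 (check: 13 × 12 = 156 ≡ 1 (mod 31))
Combine: k ≡ Σ r_i×M_i×(M_i⁻¹ mod m_i) = 6×31×8 + 20×13×12 = 1488 + 3120 = 4608
4608 mod 403 = 175
k ≡ 175 (mod 403)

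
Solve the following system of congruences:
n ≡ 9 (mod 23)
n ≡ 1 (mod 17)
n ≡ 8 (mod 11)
239

Using the Chinese Remainder Theorem:
M = product of moduli = 4301
For equation 1: M_1 = 187, 187 ≡ 3 (mod 23), inverse of 187 mod 23 is 8 (check: 3 × 8 = 24 ≡ 1 (mod 23))
For equation 2: M_2 = 253, 253 ≡ 15 (mod 17), inverse of 253 mod 17 is 8 (check: 15 × 8 = 120 ≡ 1 (mod 17))
For equation 3: M_3 = 391, 391 ≡ 6 (mod 11), inverse of 391 mod 11 is 2 (check: 6 × 2 = 12 ≡ 1 (mod 11))
Combine: n ≡ Σ r_i×M_i×(M_i⁻¹ mod m_i) = 9×187×8 + 1×253×8 + 8×391×2 = 13464 + 2024 + 6256 = 21744
21744 mod 4301 = 239
n ≡ 239 (mod 4301)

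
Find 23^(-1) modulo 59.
18

Using Extended Euclidean Algorithm:
gcd(23, 59) = 1
Bezout coefficients: 23 × 18 + 59 × -7 = 1
So 23 × 18 ≡ 1 (mod 59)
The inverse is 18 mod 59 = 18
Verification: 23 × 18 = 414 = 7 × 59 + 1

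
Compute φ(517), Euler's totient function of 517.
460

Prime factorization: 517 = 11 × 47
Using the formula φ(n) = n × Π(1 - 1/p) for each prime factor p:
φ(517) = 517 × (1 - 1/11) × (1 - 1/47)
φ(517) = 460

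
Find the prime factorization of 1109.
1109

Divide by primes starting from smallest:
1109 ÷ 1109 = 1

1109 = 1109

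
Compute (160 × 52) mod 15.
10

(160 × 52) = 8320
8320 mod 15 = 10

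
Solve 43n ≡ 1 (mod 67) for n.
53

Using Extended Euclidean Algorithm:
gcd(43, 67) = 1
Bezout coefficients: 43 × -14 + 67 × 9 = 1
So 43 × -14 ≡ 1 (mod 67)
The inverse is -14 mod 67 = 53
Verification: 43 × 53 = 2279 = 34 × 67 + 1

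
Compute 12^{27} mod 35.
13

Using successive squaring:
Binary expansion of 27: 11011
Powers of 12 mod 35 (each is the square of the previous):
  12^1 ≡ 12 (mod 35)
  12^2 ≡ 12² = 144 ≡ 4 (mod 35)
  12^4 ≡ 4² = 16 ≡ 16 (mod 35)
  12^8 ≡ 16² = 256 ≡ 11 (mod 35)
  12^16 ≡ 11² = 121 ≡ 16 (mod 35)
27 = 16 + 8 + 2 + 1, so 12^27 = 12^16 × 12^8 × 12^2 × 12^1 ≡ 16 × 11 × 4 × 12 (mod 35)
Multiplying step by step:
  16 × 11 = 176 ≡ 1 (mod 35)
  1 × 4 = 4 ≡ 4 (mod 35)
  4 × 12 = 48 ≡ 13 (mod 35)
Result: 12^27 ≡ 13 (mod 35)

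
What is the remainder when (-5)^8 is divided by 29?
(-5) ≡ 24 (mod 29). 8 = 8 (binary 1000). Repeated squaring mod 29: 24^1 ≡ 24; 24^2 ≡ 24² = 576 ≡ 25; 24^4 ≡ 25² = 625 ≡ 16; 24^8 ≡ 16² = 256 ≡ 24. So (-5)^8 ≡ 24 (mod 29).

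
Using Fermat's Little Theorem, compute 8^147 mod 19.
By Fermat: 8^{18} ≡ 1 (mod 19). 147 = 8×18 + 3. So 8^{147} ≡ 8^{3} ≡ 18 (mod 19)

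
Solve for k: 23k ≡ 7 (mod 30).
29

Since gcd(23, 30) = 1 divides 7, a solution exists.
Multiply both sides by the inverse of 23 mod 30:
  23^(-1) mod 30 = 17
  x ≡ 17 × 7 ≡ 119 ≡ 29 (mod 30)
Verification: 23 × 29 = 667 = 22 × 30 + 7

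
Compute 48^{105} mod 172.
128

Using successive squaring:
Binary expansion of 105: 1101001
Powers of 48 mod 172 (each is the square of the previous):
  48^1 ≡ 48 (mod 172)
  48^2 ≡ 48² = 2304 ≡ 68 (mod 172)
  48^4 ≡ 68² = 4624 ≡ 152 (mod 172)
  48^8 ≡ 152² = 23104 ≡ 56 (mod 172)
  48^16 ≡ 56² = 3136 ≡ 40 (mod 172)
  48^32 ≡ 40² = 1600 ≡ 52 (mod 172)
  48^64 ≡ 52² = 2704 ≡ 124 (mod 172)
105 = 64 + 32 + 8 + 1, so 48^105 = 48^64 × 48^32 × 48^8 × 48^1 ≡ 124 × 52 × 56 × 48 (mod 172)
Multiplying step by step:
  124 × 52 = 6448 ≡ 84 (mod 172)
  84 × 56 = 4704 ≡ 60 (mod 172)
  60 × 48 = 2880 ≡ 128 (mod 172)
Result: 48^105 ≡ 128 (mod 172)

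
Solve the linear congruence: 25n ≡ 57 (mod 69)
63

Since gcd(25, 69) = 1 divides 57, a solution exists.
Multiply both sides by the inverse of 25 mod 69:
  25^(-1) mod 69 = 58
  x ≡ 58 × 57 ≡ 3306 ≡ 63 (mod 69)
Verification: 25 × 63 = 1575 = 22 × 69 + 57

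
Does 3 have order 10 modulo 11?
p - 1 = 10 has prime divisors 2, 5. Check 3^(10/q) mod 11 for each: 3^(10/2) = 3^5 ≡ 1, 3^(10/5) = 3^2 ≡ 9 (mod 11). Since 3^5 ≡ 1 (mod 11), the order of 3 divides 5 (in fact the order is 5) ≠ 10, so it is not a primitive root.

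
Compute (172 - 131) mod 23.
18

(172 - 131) = 41
41 mod 23 = 18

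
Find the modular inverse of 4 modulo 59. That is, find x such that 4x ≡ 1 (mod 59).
15

Using Extended Euclidean Algorithm:
gcd(4, 59) = 1
Bezout coefficients: 4 × 15 + 59 × -1 = 1
So 4 × 15 ≡ 1 (mod 59)
The inverse is 15 mod 59 = 15
Verification: 4 × 15 = 60 = 1 × 59 + 1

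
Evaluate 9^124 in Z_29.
Using Fermat: 9^{28} ≡ 1 (mod 29). 124 ≡ 12 (mod 28). So 9^{124} ≡ 9^{12} ≡ 24 (mod 29)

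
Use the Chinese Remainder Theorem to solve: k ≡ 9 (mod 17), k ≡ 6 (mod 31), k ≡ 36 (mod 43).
15258

Using the Chinese Remainder Theorem:
M = product of moduli = 22661
For equation 1: M_1 = 1333, 1333 ≡ 7 (mod 17), inverse of 1333 mod 17 is 5 (check: 7 × 5 = 35 ≡ 1 (mod 17))
For equation 2: M_2 = 731, 731 ≡ 18 (mod 31), inverse of 731 mod 31 is 19 (check: 18 × 19 = 342 ≡ 1 (mod 31))
For equation 3: M_3 = 527, 527 ≡ 11 (mod 43), inverse of 527 mod 43 is 4 (check: 11 × 4 = 44 ≡ 1 (mod 43))
Combine: k ≡ Σ r_i×M_i×(M_i⁻¹ mod m_i) = 9×1333×5 + 6×731×19 + 36×527×4 = 59985 + 83334 + 75888 = 219207
219207 mod 22661 = 15258
k ≡ 15258 (mod 22661)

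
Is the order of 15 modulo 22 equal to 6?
No, the actual order is 5, not 6.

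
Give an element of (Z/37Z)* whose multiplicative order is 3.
10 has order 3 mod 37 since 10^{3} ≡ 1 (mod 37) and no smaller power works.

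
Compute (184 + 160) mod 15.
14

(184 + 160) = 344
344 mod 15 = 14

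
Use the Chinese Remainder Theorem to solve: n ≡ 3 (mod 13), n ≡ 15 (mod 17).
185

Using the Chinese Remainder Theorem:
M = product of moduli = 221
For equation 1: M_1 = 17, 17 ≡ 4 (mod 13), inverse of 17 mod 13 is 10 (check: 4 × 10 = 40 ≡ 1 (mod 13))
For equation 2: M_2 = 13, 13 ≡ 13 (mod 17), inverse of 13 mod 17 is 4 (check: 13 × 4 = 52 ≡ 1 (mod 17))
Combine: n ≡ Σ r_i×M_i×(M_i⁻¹ mod m_i) = 3×17×10 + 15×13×4 = 510 + 780 = 1290
1290 mod 221 = 185
n ≡ 185 (mod 221)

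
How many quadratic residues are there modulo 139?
For prime 139, there are (p-1)/2 = (139-1)/2 = 69 quadratic residues (excluding 0).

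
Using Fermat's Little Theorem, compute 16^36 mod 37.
By Fermat's Little Theorem, 16^{36} ≡ 1 (mod 37) since 37 is prime and gcd(16, 37) = 1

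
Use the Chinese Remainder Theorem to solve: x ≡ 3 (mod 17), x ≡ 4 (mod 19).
156

Using the Chinese Remainder Theorem:
M = product of moduli = 323
For equation 1: M_1 = 19, 19 ≡ 2 (mod 17), inverse of 19 mod 17 is 9 (check: 2 × 9 = 18 ≡ 1 (mod 17))
For equation 2: M_2 = 17, 17 ≡ 17 (mod 19), inverse of 17 mod 19 is 9 (check: 17 × 9 = 153 ≡ 1 (mod 19))
Combine: x ≡ Σ r_i×M_i×(M_i⁻¹ mod m_i) = 3×19×9 + 4×17×9 = 513 + 612 = 1125
1125 mod 323 = 156
x ≡ 156 (mod 323)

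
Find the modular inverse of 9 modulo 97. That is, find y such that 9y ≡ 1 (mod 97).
54

Using Extended Euclidean Algorithm:
gcd(9, 97) = 1
Bezout coefficients: 9 × -43 + 97 × 4 = 1
So 9 × -43 ≡ 1 (mod 97)
The inverse is -43 mod 97 = 54
Verification: 9 × 54 = 486 = 5 × 97 + 1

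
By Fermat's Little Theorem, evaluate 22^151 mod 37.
By Fermat: 22^{36} ≡ 1 (mod 37). 151 = 4×36 + 7. So 22^{151} ≡ 22^{7} ≡ 2 (mod 37)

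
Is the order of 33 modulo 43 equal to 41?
No, the actual order is 42, not 41.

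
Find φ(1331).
1210

Prime factorization: 1331 = 11^3
Using the formula φ(n) = n × Π(1 - 1/p) for each prime factor p:
φ(1331) = 1331 × (1 - 1/11)
φ(1331) = 1210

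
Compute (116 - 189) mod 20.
7

(116 - 189) = -73
-73 mod 20 = 7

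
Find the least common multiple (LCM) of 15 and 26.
390

First find GCD(15, 26) using the Euclidean algorithm:
15 = 0 × 26 + 15
26 = 1 × 15 + 11
15 = 1 × 11 + 4
11 = 2 × 4 + 3
4 = 1 × 3 + 1
3 = 3 × 1 + 0
GCD(15, 26) = 1

LCM formula: LCM(a, b) = (a × b) / GCD(a, b)
LCM(15, 26) = (15 × 26) / 1
LCM(15, 26) = 390 / 1
LCM(15, 26) = 390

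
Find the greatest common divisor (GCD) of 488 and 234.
2

Using the Euclidean algorithm:
488 = 2 × 234 + 20
234 = 11 × 20 + 14
20 = 1 × 14 + 6
14 = 2 × 6 + 2
6 = 3 × 2 + 0

GCD(488, 234) = 2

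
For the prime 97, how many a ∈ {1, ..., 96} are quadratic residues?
For prime 97, there are (p-1)/2 = (97-1)/2 = 48 quadratic residues (excluding 0).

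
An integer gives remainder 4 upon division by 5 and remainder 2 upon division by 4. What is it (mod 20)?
M = 5 × 4 = 20. M₁ = 4, y₁ ≡ 4 (mod 5). M₂ = 5, y₂ ≡ 1 (mod 4). x = 4×4×4 + 2×5×1 ≡ 14 (mod 20). The smallest positive such number is 14.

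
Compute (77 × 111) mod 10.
7

(77 × 111) = 8547
8547 mod 10 = 7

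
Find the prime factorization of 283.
283

Divide by primes starting from smallest:
283 ÷ 283 = 1

283 = 283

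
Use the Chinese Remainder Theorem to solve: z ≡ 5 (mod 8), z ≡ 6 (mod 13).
M = 8 × 13 = 104. M₁ = 13, y₁ ≡ 5 (mod 8). M₂ = 8, y₂ ≡ 5 (mod 13). z = 5×13×5 + 6×8×5 ≡ 45 (mod 104)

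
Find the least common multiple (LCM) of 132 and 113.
14916

First find GCD(132, 113) using the Euclidean algorithm:
132 = 1 × 113 + 19
113 = 5 × 19 + 18
19 = 1 × 18 + 1
18 = 18 × 1 + 0
GCD(132, 113) = 1

LCM formula: LCM(a, b) = (a × b) / GCD(a, b)
LCM(132, 113) = (132 × 113) / 1
LCM(132, 113) = 14916 / 1
LCM(132, 113) = 14916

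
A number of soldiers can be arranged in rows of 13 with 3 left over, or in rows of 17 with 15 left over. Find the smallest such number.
M = 13 × 17 = 221. M₁ = 17, y₁ ≡ 10 (mod 13). M₂ = 13, y₂ ≡ 4 (mod 17). n = 3×17×10 + 15×13×4 ≡ 185 (mod 221). The smallest positive such number is 185.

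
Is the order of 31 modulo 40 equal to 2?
Yes, ord_40(31) = 2.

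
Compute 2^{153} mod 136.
104

Using successive squaring:
Binary expansion of 153: 10011001
Powers of 2 mod 136 (each is the square of the previous):
  2^1 ≡ 2 (mod 136)
  2^2 ≡ 2² = 4 ≡ 4 (mod 136)
  2^4 ≡ 4² = 16 ≡ 16 (mod 136)
  2^8 ≡ 16² = 256 ≡ 120 (mod 136)
  2^16 ≡ 120² = 14400 ≡ 120 (mod 136)
  2^32 ≡ 120² = 14400 ≡ 120 (mod 136)
  2^64 ≡ 120² = 14400 ≡ 120 (mod 136)
  2^128 ≡ 120² = 14400 ≡ 120 (mod 136)
153 = 128 + 16 + 8 + 1, so 2^153 = 2^128 × 2^16 × 2^8 × 2^1 ≡ 120 × 120 × 120 × 2 (mod 136)
Multiplying step by step:
  120 × 120 = 14400 ≡ 120 (mod 136)
  120 × 120 = 14400 ≡ 120 (mod 136)
  120 × 2 = 240 ≡ 104 (mod 136)
Result: 2^153 ≡ 104 (mod 136)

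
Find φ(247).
216

Prime factorization: 247 = 13 × 19
Using the formula φ(n) = n × Π(1 - 1/p) for each prime factor p:
φ(247) = 247 × (1 - 1/13) × (1 - 1/19)
φ(247) = 216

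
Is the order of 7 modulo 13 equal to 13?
No, the actual order is 12, not 13.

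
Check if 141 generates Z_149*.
p - 1 = 148 has prime divisors 2, 37. Check 141^(148/q) mod 149 for each: 141^(148/2) = 141^74 ≡ 148, 141^(148/37) = 141^4 ≡ 73 (mod 149). None of these is 1, so 141 has order 148 = φ(149), so it is a primitive root mod 149.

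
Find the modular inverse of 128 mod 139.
128^(-1) ≡ 101 (mod 139). Verification: 128 × 101 = 12928 ≡ 1 (mod 139)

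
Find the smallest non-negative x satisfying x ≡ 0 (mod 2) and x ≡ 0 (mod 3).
M = 2 × 3 = 6. M₁ = 3, y₁ ≡ 1 (mod 2). M₂ = 2, y₂ ≡ 2 (mod 3). x = 0×3×1 + 0×2×2 ≡ 0 (mod 6)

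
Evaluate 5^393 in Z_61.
Using Fermat: 5^{60} ≡ 1 (mod 61). 393 ≡ 33 (mod 60). So 5^{393} ≡ 5^{33} ≡ 3 (mod 61)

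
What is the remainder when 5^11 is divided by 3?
Using Fermat: 5^{2} ≡ 1 (mod 3). 11 ≡ 1 (mod 2). So 5^{11} ≡ 5^{1} ≡ 2 (mod 3)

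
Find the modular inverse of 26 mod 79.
26^(-1) ≡ 76 (mod 79). Verification: 26 × 76 = 1976 ≡ 1 (mod 79)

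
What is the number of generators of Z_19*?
Number of primitive roots mod 19 = φ(18) = 6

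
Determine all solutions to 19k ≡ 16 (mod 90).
34

Since gcd(19, 90) = 1 divides 16, a solution exists.
Multiply both sides by the inverse of 19 mod 90:
  19^(-1) mod 90 = 19
  x ≡ 19 × 16 ≡ 304 ≡ 34 (mod 90)
Verification: 19 × 34 = 646 = 7 × 90 + 16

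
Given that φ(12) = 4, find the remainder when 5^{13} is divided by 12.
By Euler: 5^{4} ≡ 1 (mod 12) since gcd(5, 12) = 1. 13 = 3×4 + 1. So 5^{13} ≡ 5^{1} ≡ 5 (mod 12)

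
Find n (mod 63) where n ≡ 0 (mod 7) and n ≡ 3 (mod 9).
M = 7 × 9 = 63. M₁ = 9, y₁ ≡ 4 (mod 7). M₂ = 7, y₂ ≡ 4 (mod 9). n = 0×9×4 + 3×7×4 ≡ 21 (mod 63)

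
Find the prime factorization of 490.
2 × 5 × 7^2

Divide by primes starting from smallest:
490 ÷ 2 = 245
245 ÷ 5 = 49
49 ÷ 7 = 7
7 ÷ 7 = 1

490 = 2 × 5 × 7^2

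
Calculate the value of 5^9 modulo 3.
5 ≡ 2 (mod 3). 9 = 8 + 1 (binary 1001). Repeated squaring mod 3: 2^1 ≡ 2; 2^2 ≡ 2² = 4 ≡ 1; 2^4 ≡ 1² = 1 ≡ 1; 2^8 ≡ 1² = 1 ≡ 1. Multiply: 5^9 ≡ 2^8 × 2^1 ≡ 1 × 2 (mod 3): 1 × 2 = 2 ≡ 2. So 5^9 ≡ 2 (mod 3).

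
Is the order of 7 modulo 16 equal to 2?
Yes, ord_16(7) = 2.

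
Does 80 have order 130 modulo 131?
p - 1 = 130 has prime divisors 2, 5, 13. Check 80^(130/q) mod 131 for each: 80^(130/2) = 80^65 ≡ 1, 80^(130/5) = 80^26 ≡ 1, 80^(130/13) = 80^10 ≡ 63 (mod 131). Since 80^65 ≡ 1 (mod 131), the order of 80 divides 65 (in fact the order is 13) ≠ 130, so it is not a primitive root.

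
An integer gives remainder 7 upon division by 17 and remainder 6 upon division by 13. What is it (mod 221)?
M = 17 × 13 = 221. M₁ = 13, y₁ ≡ 4 (mod 17). M₂ = 17, y₂ ≡ 10 (mod 13). x = 7×13×4 + 6×17×10 ≡ 58 (mod 221). The smallest positive such number is 58.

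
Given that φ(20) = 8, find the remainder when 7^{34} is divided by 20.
By Euler: 7^{8} ≡ 1 (mod 20) since gcd(7, 20) = 1. 34 = 4×8 + 2. So 7^{34} ≡ 7^{2} ≡ 9 (mod 20)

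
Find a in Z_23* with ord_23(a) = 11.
2 has order 11 mod 23 since 2^{11} ≡ 1 (mod 23) and no smaller power works.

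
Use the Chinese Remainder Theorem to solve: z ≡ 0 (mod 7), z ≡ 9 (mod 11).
M = 7 × 11 = 77. M₁ = 11, y₁ ≡ 2 (mod 7). M₂ = 7, y₂ ≡ 8 (mod 11). z = 0×11×2 + 9×7×8 ≡ 42 (mod 77)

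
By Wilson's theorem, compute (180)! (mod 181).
By Wilson's theorem, (180)! ≡ -1 ≡ 180 (mod 181)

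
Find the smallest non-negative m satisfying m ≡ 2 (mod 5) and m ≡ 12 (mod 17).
M = 5 × 17 = 85. M₁ = 17, y₁ ≡ 3 (mod 5). M₂ = 5, y₂ ≡ 7 (mod 17). m = 2×17×3 + 12×5×7 ≡ 12 (mod 85)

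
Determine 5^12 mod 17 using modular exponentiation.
Using repeated squaring. 12 = 8 + 4 (binary 1100). Repeated squaring mod 17: 5^1 ≡ 5; 5^2 ≡ 5² = 25 ≡ 8; 5^4 ≡ 8² = 64 ≡ 13; 5^8 ≡ 13² = 169 ≡ 16. Multiply: 5^12 = 5^8 × 5^4 ≡ 16 × 13 (mod 17): 16 × 13 = 208 ≡ 4. So 5^12 ≡ 4 (mod 17).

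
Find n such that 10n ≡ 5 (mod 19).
10

Since gcd(10, 19) = 1 divides 5, a solution exists.
Multiply both sides by the inverse of 10 mod 19:
  10^(-1) mod 19 = 2
  x ≡ 2 × 5 ≡ 10 ≡ 10 (mod 19)
Verification: 10 × 10 = 100 = 5 × 19 + 5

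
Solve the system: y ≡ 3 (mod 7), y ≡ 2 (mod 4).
M = 7 × 4 = 28. M₁ = 4, y₁ ≡ 2 (mod 7). M₂ = 7, y₂ ≡ 3 (mod 4). y = 3×4×2 + 2×7×3 ≡ 10 (mod 28)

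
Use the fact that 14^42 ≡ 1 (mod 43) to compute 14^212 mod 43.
By Fermat: 14^{42} ≡ 1 (mod 43). 212 = 5×42 + 2. So 14^{212} ≡ 14^{2} ≡ 24 (mod 43)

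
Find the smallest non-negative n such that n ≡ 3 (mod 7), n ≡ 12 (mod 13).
38

Using the Chinese Remainder Theorem:
M = product of moduli = 91
For equation 1: M_1 = 13, 13 ≡ 6 (mod 7), inverse of 13 mod 7 is 6 (check: 6 × 6 = 36 ≡ 1 (mod 7))
For equation 2: M_2 = 7, 7 ≡ 7 (mod 13), inverse of 7 mod 13 is 2 (check: 7 × 2 = 14 ≡ 1 (mod 13))
Combine: n ≡ Σ r_i×M_i×(M_i⁻¹ mod m_i) = 3×13×6 + 12×7×2 = 234 + 168 = 402
402 mod 91 = 38
n ≡ 38 (mod 91)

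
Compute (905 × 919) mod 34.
21

(905 × 919) = 831695
831695 mod 34 = 21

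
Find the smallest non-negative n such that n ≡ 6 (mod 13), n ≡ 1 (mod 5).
6

Using the Chinese Remainder Theorem:
M = product of moduli = 65
For equation 1: M_1 = 5, 5 ≡ 5 (mod 13), inverse of 5 mod 13 is 8 (check: 5 × 8 = 40 ≡ 1 (mod 13))
For equation 2: M_2 = 13, 13 ≡ 3 (mod 5), inverse of 13 mod 5 is 2 (check: 3 × 2 = 6 ≡ 1 (mod 5))
Combine: n ≡ Σ r_i×M_i×(M_i⁻¹ mod m_i) = 6×5×8 + 1×13×2 = 240 + 26 = 266
266 mod 65 = 6
n ≡ 6 (mod 65)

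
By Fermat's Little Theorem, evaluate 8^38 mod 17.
By Fermat: 8^{16} ≡ 1 (mod 17). 38 = 2×16 + 6. So 8^{38} ≡ 8^{6} ≡ 4 (mod 17)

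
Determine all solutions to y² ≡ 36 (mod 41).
The square roots of 36 mod 41 are 6 and 35. Verify: 6² = 36 ≡ 36 (mod 41)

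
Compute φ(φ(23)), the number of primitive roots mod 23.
Number of primitive roots mod 23 = φ(22) = 10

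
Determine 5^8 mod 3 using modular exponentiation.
5 ≡ 2 (mod 3). 8 = 8 (binary 1000). Repeated squaring mod 3: 2^1 ≡ 2; 2^2 ≡ 2² = 4 ≡ 1; 2^4 ≡ 1² = 1 ≡ 1; 2^8 ≡ 1² = 1 ≡ 1. So 5^8 ≡ 1 (mod 3).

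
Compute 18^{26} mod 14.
2

Using successive squaring:
Binary expansion of 26: 11010
Powers of 18 mod 14 (each is the square of the previous):
  18^1 ≡ 4 (mod 14)
  18^2 ≡ 4² = 16 ≡ 2 (mod 14)
  18^4 ≡ 2² = 4 ≡ 4 (mod 14)
  18^8 ≡ 4² = 16 ≡ 2 (mod 14)
  18^16 ≡ 2² = 4 ≡ 4 (mod 14)
26 = 16 + 8 + 2, so 18^26 = 18^16 × 18^8 × 18^2 ≡ 4 × 2 × 2 (mod 14)
Multiplying step by step:
  4 × 2 = 8 ≡ 8 (mod 14)
  8 × 2 = 16 ≡ 2 (mod 14)
Result: 18^26 ≡ 2 (mod 14)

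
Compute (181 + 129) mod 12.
10

(181 + 129) = 310
310 mod 12 = 10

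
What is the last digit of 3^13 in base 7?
Using Fermat: 3^{6} ≡ 1 (mod 7). 13 ≡ 1 (mod 6). So 3^{13} ≡ 3^{1} ≡ 3 (mod 7)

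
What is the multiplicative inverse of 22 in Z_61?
25

Using Extended Euclidean Algorithm:
gcd(22, 61) = 1
Bezout coefficients: 22 × 25 + 61 × -9 = 1
So 22 × 25 ≡ 1 (mod 61)
The inverse is 25 mod 61 = 25
Verification: 22 × 25 = 550 = 9 × 61 + 1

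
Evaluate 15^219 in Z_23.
Using Fermat: 15^{22} ≡ 1 (mod 23). 219 ≡ 21 (mod 22). So 15^{219} ≡ 15^{21} ≡ 20 (mod 23)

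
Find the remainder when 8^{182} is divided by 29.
By Fermat: 8^{28} ≡ 1 (mod 29). 182 = 6×28 + 14. So 8^{182} ≡ 8^{14} ≡ 28 (mod 29)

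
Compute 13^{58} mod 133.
99

Using successive squaring:
Binary expansion of 58: 111010
Powers of 13 mod 133 (each is the square of the previous):
  13^1 ≡ 13 (mod 133)
  13^2 ≡ 13² = 169 ≡ 36 (mod 133)
  13^4 ≡ 36² = 1296 ≡ 99 (mod 133)
  13^8 ≡ 99² = 9801 ≡ 92 (mod 133)
  13^16 ≡ 92² = 8464 ≡ 85 (mod 133)
  13^32 ≡ 85² = 7225 ≡ 43 (mod 133)
58 = 32 + 16 + 8 + 2, so 13^58 = 13^32 × 13^16 × 13^8 × 13^2 ≡ 43 × 85 × 92 × 36 (mod 133)
Multiplying step by step:
  43 × 85 = 3655 ≡ 64 (mod 133)
  64 × 92 = 5888 ≡ 36 (mod 133)
  36 × 36 = 1296 ≡ 99 (mod 133)
Result: 13^58 ≡ 99 (mod 133)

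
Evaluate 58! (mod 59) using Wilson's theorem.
By Wilson's theorem, (58)! ≡ -1 ≡ 58 (mod 59)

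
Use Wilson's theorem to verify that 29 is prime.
(28)! mod 29 = 28. Since this equals -1 (mod 29), Wilson confirms 29 is prime.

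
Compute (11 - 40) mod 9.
7

(11 - 40) = -29
-29 mod 9 = 7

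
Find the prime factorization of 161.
7 × 23

Divide by primes starting from smallest:
161 ÷ 7 = 23
23 ÷ 23 = 1

161 = 7 × 23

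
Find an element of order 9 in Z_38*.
5 has order 9 mod 38 since 5^{9} ≡ 1 (mod 38) and no smaller power works.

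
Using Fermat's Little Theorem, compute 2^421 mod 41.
By Fermat: 2^{40} ≡ 1 (mod 41). 421 ≡ 21 (mod 40). So 2^{421} ≡ 2^{21} ≡ 2 (mod 41)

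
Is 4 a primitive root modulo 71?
No

To verify, check if 4^(70/q) ≢ 1 (mod 71) for each prime divisor q of 70
Divisors of 70 = 70: [1, 2, 5, 7, 10, 14, 35, 70]
  4^(70/2) = 4^35 ≡ 1 (mod 71)
  4^(70/5) = 4^14 ≡ 5 (mod 71)
  4^(70/7) = 4^10 ≡ 48 (mod 71)
Conclusion: 4 is not a primitive root modulo 71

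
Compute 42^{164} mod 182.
126

Using successive squaring:
Binary expansion of 164: 10100100
Powers of 42 mod 182 (each is the square of the previous):
  42^1 ≡ 42 (mod 182)
  42^2 ≡ 42² = 1764 ≡ 126 (mod 182)
  42^4 ≡ 126² = 15876 ≡ 42 (mod 182)
  42^8 ≡ 42² = 1764 ≡ 126 (mod 182)
  42^16 ≡ 126² = 15876 ≡ 42 (mod 182)
  42^32 ≡ 42² = 1764 ≡ 126 (mod 182)
  42^64 ≡ 126² = 15876 ≡ 42 (mod 182)
  42^128 ≡ 42² = 1764 ≡ 126 (mod 182)
164 = 128 + 32 + 4, so 42^164 = 42^128 × 42^32 × 42^4 ≡ 126 × 126 × 42 (mod 182)
Multiplying step by step:
  126 × 126 = 15876 ≡ 42 (mod 182)
  42 × 42 = 1764 ≡ 126 (mod 182)
Result: 42^164 ≡ 126 (mod 182)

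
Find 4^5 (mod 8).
5 = 4 + 1 (binary 101). Repeated squaring mod 8: 4^1 ≡ 4; 4^2 ≡ 4² = 16 ≡ 0; 4^4 ≡ 0² = 0 ≡ 0. Multiply: 4^5 = 4^4 × 4^1 ≡ 0 × 4 (mod 8): 0 × 4 = 0 ≡ 0. So 4^5 ≡ 0 (mod 8).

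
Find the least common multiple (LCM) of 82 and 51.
4182

First find GCD(82, 51) using the Euclidean algorithm:
82 = 1 × 51 + 31
51 = 1 × 31 + 20
31 = 1 × 20 + 11
20 = 1 × 11 + 9
11 = 1 × 9 + 2
9 = 4 × 2 + 1
2 = 2 × 1 + 0
GCD(82, 51) = 1

LCM formula: LCM(a, b) = (a × b) / GCD(a, b)
LCM(82, 51) = (82 × 51) / 1
LCM(82, 51) = 4182 / 1
LCM(82, 51) = 4182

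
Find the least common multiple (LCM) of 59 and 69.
4071

First find GCD(59, 69) using the Euclidean algorithm:
59 = 0 × 69 + 59
69 = 1 × 59 + 10
59 = 5 × 10 + 9
10 = 1 × 9 + 1
9 = 9 × 1 + 0
GCD(59, 69) = 1

LCM formula: LCM(a, b) = (a × b) / GCD(a, b)
LCM(59, 69) = (59 × 69) / 1
LCM(59, 69) = 4071 / 1
LCM(59, 69) = 4071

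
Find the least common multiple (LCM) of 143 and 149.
21307

First find GCD(143, 149) using the Euclidean algorithm:
143 = 0 × 149 + 143
149 = 1 × 143 + 6
143 = 23 × 6 + 5
6 = 1 × 5 + 1
5 = 5 × 1 + 0
GCD(143, 149) = 1

LCM formula: LCM(a, b) = (a × b) / GCD(a, b)
LCM(143, 149) = (143 × 149) / 1
LCM(143, 149) = 21307 / 1
LCM(143, 149) = 21307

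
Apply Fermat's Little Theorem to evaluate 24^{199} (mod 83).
2

By Fermat's Little Theorem, a^(p-1) ≡ 1 (mod p) for prime p and gcd(a, p) = 1
Here p = 83, so 24^82 ≡ 1 (mod 83)
We can reduce the exponent: 199 mod 82 = 35
So 24^199 ≡ 24^35 (mod 83)
Computing: 24^35 mod 83 = 2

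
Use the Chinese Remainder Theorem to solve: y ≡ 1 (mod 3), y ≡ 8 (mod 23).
M = 3 × 23 = 69. M₁ = 23, y₁ ≡ 2 (mod 3). M₂ = 3, y₂ ≡ 8 (mod 23). y = 1×23×2 + 8×3×8 ≡ 31 (mod 69)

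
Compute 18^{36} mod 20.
16

Using successive squaring:
Binary expansion of 36: 100100
Powers of 18 mod 20 (each is the square of the previous):
  18^1 ≡ 18 (mod 20)
  18^2 ≡ 18² = 324 ≡ 4 (mod 20)
  18^4 ≡ 4² = 16 ≡ 16 (mod 20)
  18^8 ≡ 16² = 256 ≡ 16 (mod 20)
  18^16 ≡ 16² = 256 ≡ 16 (mod 20)
  18^32 ≡ 16² = 256 ≡ 16 (mod 20)
36 = 32 + 4, so 18^36 = 18^32 × 18^4 ≡ 16 × 16 (mod 20)
Multiplying step by step:
  16 × 16 = 256 ≡ 16 (mod 20)
Result: 18^36 ≡ 16 (mod 20)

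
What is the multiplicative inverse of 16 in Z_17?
16^(-1) ≡ 16 (mod 17). Verification: 16 × 16 = 256 ≡ 1 (mod 17)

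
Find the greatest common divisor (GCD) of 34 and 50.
2

Using the Euclidean algorithm:
34 = 0 × 50 + 34
50 = 1 × 34 + 16
34 = 2 × 16 + 2
16 = 8 × 2 + 0

GCD(34, 50) = 2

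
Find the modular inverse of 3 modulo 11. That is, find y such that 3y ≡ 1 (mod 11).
4

Using Extended Euclidean Algorithm:
gcd(3, 11) = 1
Bezout coefficients: 3 × 4 + 11 × -1 = 1
So 3 × 4 ≡ 1 (mod 11)
The inverse is 4 mod 11 = 4
Verification: 3 × 4 = 12 = 1 × 11 + 1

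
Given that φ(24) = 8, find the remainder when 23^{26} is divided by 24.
By Euler: 23^{8} ≡ 1 (mod 24) since gcd(23, 24) = 1. 26 = 3×8 + 2. So 23^{26} ≡ 23^{2} ≡ 1 (mod 24)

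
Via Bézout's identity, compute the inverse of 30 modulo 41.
Extended GCD: 30(-15) + 41(11) = 1. So 30^(-1) ≡ 26 ≡ 26 (mod 41). Verify: 30 × 26 = 780 ≡ 1 (mod 41)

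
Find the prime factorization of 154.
2 × 7 × 11

Divide by primes starting from smallest:
154 ÷ 2 = 77
77 ÷ 7 = 11
11 ÷ 11 = 1

154 = 2 × 7 × 11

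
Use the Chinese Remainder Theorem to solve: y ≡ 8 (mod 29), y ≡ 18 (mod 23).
501

Using the Chinese Remainder Theorem:
M = product of moduli = 667
For equation 1: M_1 = 23, 23 ≡ 23 (mod 29), inverse of 23 mod 29 is 24 (check: 23 × 24 = 552 ≡ 1 (mod 29))
For equation 2: M_2 = 29, 29 ≡ 6 (mod 23), inverse of 29 mod 23 is 4 (check: 6 × 4 = 24 ≡ 1 (mod 23))
Combine: y ≡ Σ r_i×M_i×(M_i⁻¹ mod m_i) = 8×23×24 + 18×29×4 = 4416 + 2088 = 6504
6504 mod 667 = 501
y ≡ 501 (mod 667)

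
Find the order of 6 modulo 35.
Powers of 6 mod 35: 6^1≡6, 6^2≡1. Order = 2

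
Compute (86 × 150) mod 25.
0

(86 × 150) = 12900
12900 mod 25 = 0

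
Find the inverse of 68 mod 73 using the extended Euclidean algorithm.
Extended GCD: 68(29) + 73(-27) = 1. So 68^(-1) ≡ 29 ≡ 29 (mod 73). Verify: 68 × 29 = 1972 ≡ 1 (mod 73)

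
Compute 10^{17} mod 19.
2

Using successive squaring:
Binary expansion of 17: 10001
Powers of 10 mod 19 (each is the square of the previous):
  10^1 ≡ 10 (mod 19)
  10^2 ≡ 10² = 100 ≡ 5 (mod 19)
  10^4 ≡ 5² = 25 ≡ 6 (mod 19)
  10^8 ≡ 6² = 36 ≡ 17 (mod 19)
  10^16 ≡ 17² = 289 ≡ 4 (mod 19)
17 = 16 + 1, so 10^17 = 10^16 × 10^1 ≡ 4 × 10 (mod 19)
Multiplying step by step:
  4 × 10 = 40 ≡ 2 (mod 19)
Result: 10^17 ≡ 2 (mod 19)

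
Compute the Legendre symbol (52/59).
(52/59) = 52^{29} mod 59 = -1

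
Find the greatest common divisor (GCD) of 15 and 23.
1

Using the Euclidean algorithm:
15 = 0 × 23 + 15
23 = 1 × 15 + 8
15 = 1 × 8 + 7
8 = 1 × 7 + 1
7 = 7 × 1 + 0

GCD(15, 23) = 1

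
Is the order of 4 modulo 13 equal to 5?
No, the actual order is 6, not 5.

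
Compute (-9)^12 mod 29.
Using repeated squaring. (-9) ≡ 20 (mod 29). 12 = 8 + 4 (binary 1100). Repeated squaring mod 29: 20^1 ≡ 20; 20^2 ≡ 20² = 400 ≡ 23; 20^4 ≡ 23² = 529 ≡ 7; 20^8 ≡ 7² = 49 ≡ 20. Multiply: (-9)^12 ≡ 20^8 × 20^4 ≡ 20 × 7 (mod 29): 20 × 7 = 140 ≡ 24. So (-9)^12 ≡ 24 (mod 29).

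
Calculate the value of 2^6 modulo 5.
6 = 4 + 2 (binary 110). Repeated squaring mod 5: 2^1 ≡ 2; 2^2 ≡ 2² = 4 ≡ 4; 2^4 ≡ 4² = 16 ≡ 1. Multiply: 2^6 = 2^4 × 2^2 ≡ 1 × 4 (mod 5): 1 × 4 = 4 ≡ 4. So 2^6 ≡ 4 (mod 5).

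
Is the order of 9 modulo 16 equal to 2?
Yes, ord_16(9) = 2.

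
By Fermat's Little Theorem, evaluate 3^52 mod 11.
By Fermat: 3^{10} ≡ 1 (mod 11). 52 = 5×10 + 2. So 3^{52} ≡ 3^{2} ≡ 9 (mod 11)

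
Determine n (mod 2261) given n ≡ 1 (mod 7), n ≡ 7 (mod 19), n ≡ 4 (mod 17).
463

Using the Chinese Remainder Theorem:
M = product of moduli = 2261
For equation 1: M_1 = 323, 323 ≡ 1 (mod 7), inverse of 323 mod 7 is 1 (check: 1 × 1 = 1 ≡ 1 (mod 7))
For equation 2: M_2 = 119, 119 ≡ 5 (mod 19), inverse of 119 mod 19 is 4 (check: 5 × 4 = 20 ≡ 1 (mod 19))
For equation 3: M_3 = 133, 133 ≡ 14 (mod 17), inverse of 133 mod 17 is 11 (check: 14 × 11 = 154 ≡ 1 (mod 17))
Combine: n ≡ Σ r_i×M_i×(M_i⁻¹ mod m_i) = 1×323×1 + 7×119×4 + 4×133×11 = 323 + 3332 + 5852 = 9507
9507 mod 2261 = 463
n ≡ 463 (mod 2261)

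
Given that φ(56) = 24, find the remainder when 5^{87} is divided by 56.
By Euler: 5^{24} ≡ 1 (mod 56) since gcd(5, 56) = 1. 87 = 3×24 + 15. So 5^{87} ≡ 5^{15} ≡ 13 (mod 56)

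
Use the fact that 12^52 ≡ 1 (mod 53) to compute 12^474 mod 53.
By Fermat: 12^{52} ≡ 1 (mod 53). 474 ≡ 6 (mod 52). So 12^{474} ≡ 12^{6} ≡ 17 (mod 53)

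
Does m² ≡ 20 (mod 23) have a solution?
By Euler's criterion: 20^{11} ≡ 22 (mod 23). Since this equals -1 (≡ 22), 20 is not a QR.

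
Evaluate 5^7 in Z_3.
5 ≡ 2 (mod 3). 7 = 4 + 2 + 1 (binary 111). Repeated squaring mod 3: 2^1 ≡ 2; 2^2 ≡ 2² = 4 ≡ 1; 2^4 ≡ 1² = 1 ≡ 1. Multiply: 5^7 ≡ 2^4 × 2^2 × 2^1 ≡ 1 × 1 × 2 (mod 3): 1 × 1 = 1 ≡ 1; 1 × 2 = 2 ≡ 2. So 5^7 ≡ 2 (mod 3).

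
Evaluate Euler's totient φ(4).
2

Prime factorization: 4 = 2^2
Using the formula φ(n) = n × Π(1 - 1/p) for each prime factor p:
φ(4) = 4 × (1 - 1/2)
φ(4) = 2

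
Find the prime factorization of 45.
3^2 × 5

Divide by primes starting from smallest:
45 ÷ 3 = 15
15 ÷ 3 = 5
5 ÷ 5 = 1

45 = 3^2 × 5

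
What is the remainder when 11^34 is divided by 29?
Using Fermat: 11^{28} ≡ 1 (mod 29). 34 ≡ 6 (mod 28). So 11^{34} ≡ 11^{6} ≡ 9 (mod 29)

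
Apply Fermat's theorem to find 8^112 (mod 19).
By Fermat: 8^{18} ≡ 1 (mod 19). 112 = 6×18 + 4. So 8^{112} ≡ 8^{4} ≡ 11 (mod 19)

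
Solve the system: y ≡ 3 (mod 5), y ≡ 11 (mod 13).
M = 5 × 13 = 65. M₁ = 13, y₁ ≡ 2 (mod 5). M₂ = 5, y₂ ≡ 8 (mod 13). y = 3×13×2 + 11×5×8 ≡ 63 (mod 65)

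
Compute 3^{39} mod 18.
9

Using successive squaring:
Binary expansion of 39: 100111
Powers of 3 mod 18 (each is the square of the previous):
  3^1 ≡ 3 (mod 18)
  3^2 ≡ 3² = 9 ≡ 9 (mod 18)
  3^4 ≡ 9² = 81 ≡ 9 (mod 18)
  3^8 ≡ 9² = 81 ≡ 9 (mod 18)
  3^16 ≡ 9² = 81 ≡ 9 (mod 18)
  3^32 ≡ 9² = 81 ≡ 9 (mod 18)
39 = 32 + 4 + 2 + 1, so 3^39 = 3^32 × 3^4 × 3^2 × 3^1 ≡ 9 × 9 × 9 × 3 (mod 18)
Multiplying step by step:
  9 × 9 = 81 ≡ 9 (mod 18)
  9 × 9 = 81 ≡ 9 (mod 18)
  9 × 3 = 27 ≡ 9 (mod 18)
Result: 3^39 ≡ 9 (mod 18)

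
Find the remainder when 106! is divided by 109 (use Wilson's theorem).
(108)! = (106)! × (107) × (108) ≡ -1 (mod 109). So (106)! ≡ -1 × [(108)(107)]^(-1) ≡ 54 (mod 109)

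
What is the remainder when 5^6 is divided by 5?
5 ≡ 0 (mod 5). 6 = 4 + 2 (binary 110). Repeated squaring mod 5: 0^1 ≡ 0; 0^2 ≡ 0² = 0 ≡ 0; 0^4 ≡ 0² = 0 ≡ 0. Multiply: 5^6 ≡ 0^4 × 0^2 ≡ 0 × 0 (mod 5): 0 × 0 = 0 ≡ 0. So 5^6 ≡ 0 (mod 5).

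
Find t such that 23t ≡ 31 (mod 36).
17

Since gcd(23, 36) = 1 divides 31, a solution exists.
Multiply both sides by the inverse of 23 mod 36:
  23^(-1) mod 36 = 11
  x ≡ 11 × 31 ≡ 341 ≡ 17 (mod 36)
Verification: 23 × 17 = 391 = 10 × 36 + 31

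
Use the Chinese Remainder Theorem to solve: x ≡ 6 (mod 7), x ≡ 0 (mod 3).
6

Using the Chinese Remainder Theorem:
M = product of moduli = 21
For equation 1: M_1 = 3, 3 ≡ 3 (mod 7), inverse of 3 mod 7 is 5 (check: 3 × 5 = 15 ≡ 1 (mod 7))
For equation 2: M_2 = 7, 7 ≡ 1 (mod 3), inverse of 7 mod 3 is 1 (check: 1 × 1 = 1 ≡ 1 (mod 3))
Combine: x ≡ Σ r_i×M_i×(M_i⁻¹ mod m_i) = 6×3×5 + 0×7×1 = 90 + 0 = 90
90 mod 21 = 6
x ≡ 6 (mod 21)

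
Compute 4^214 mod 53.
Using Fermat: 4^{52} ≡ 1 (mod 53). 214 ≡ 6 (mod 52). So 4^{214} ≡ 4^{6} ≡ 15 (mod 53)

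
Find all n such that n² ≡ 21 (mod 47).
The square roots of 21 mod 47 are 16 and 31. Verify: 16² = 256 ≡ 21 (mod 47)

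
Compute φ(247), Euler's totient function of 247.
216

Prime factorization: 247 = 13 × 19
Using the formula φ(n) = n × Π(1 - 1/p) for each prime factor p:
φ(247) = 247 × (1 - 1/13) × (1 - 1/19)
φ(247) = 216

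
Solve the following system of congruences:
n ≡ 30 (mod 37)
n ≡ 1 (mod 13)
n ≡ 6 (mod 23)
10908

Using the Chinese Remainder Theorem:
M = product of moduli = 11063
For equation 1: M_1 = 299, 299 ≡ 3 (mod 37), inverse of 299 mod 37 is 25 (check: 3 × 25 = 75 ≡ 1 (mod 37))
For equation 2: M_2 = 851, 851 ≡ 6 (mod 13), inverse of 851 mod 13 is 11 (check: 6 × 11 = 66 ≡ 1 (mod 13))
For equation 3: M_3 = 481, 481 ≡ 21 (mod 23), inverse of 481 mod 23 is 11 (check: 21 × 11 = 231 ≡ 1 (mod 23))
Combine: n ≡ Σ r_i×M_i×(M_i⁻¹ mod m_i) = 30×299×25 + 1×851×11 + 6×481×11 = 224250 + 9361 + 31746 = 265357
265357 mod 11063 = 10908
n ≡ 10908 (mod 11063)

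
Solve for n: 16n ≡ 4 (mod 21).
16

Since gcd(16, 21) = 1 divides 4, a solution exists.
Multiply both sides by the inverse of 16 mod 21:
  16^(-1) mod 21 = 4
  x ≡ 4 × 4 ≡ 16 ≡ 16 (mod 21)
Verification: 16 × 16 = 256 = 12 × 21 + 4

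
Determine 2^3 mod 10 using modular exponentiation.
3 = 2 + 1 (binary 11). Repeated squaring mod 10: 2^1 ≡ 2; 2^2 ≡ 2² = 4 ≡ 4. Multiply: 2^3 = 2^2 × 2^1 ≡ 4 × 2 (mod 10): 4 × 2 = 8 ≡ 8. So 2^3 ≡ 8 (mod 10).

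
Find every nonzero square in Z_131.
QRs mod 131: {1, 3, 4, 5, 7, 9, 11, 12, 13, 15, 16, 20, 21, 25, 27, 28, 33, 34, 35, 36, 38, 39, 41, 43, 44, 45, 46, 48, 49, 52, 53, 55, 58, 59, 60, 61, 62, 63, 64, 65, 74, 75, 77, 80, 81, 84, 89, 91, 94, 99, 100, 101, 102, 105, 107, 108, 109, 112, 113, 114, 117, 121, 123, 125, 129}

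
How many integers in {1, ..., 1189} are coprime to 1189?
1120

Prime factorization: 1189 = 29 × 41
Using the formula φ(n) = n × Π(1 - 1/p) for each prime factor p:
φ(1189) = 1189 × (1 - 1/29) × (1 - 1/41)
φ(1189) = 1120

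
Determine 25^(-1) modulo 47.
25^(-1) ≡ 32 (mod 47). Verification: 25 × 32 = 800 ≡ 1 (mod 47)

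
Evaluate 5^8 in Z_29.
8 = 8 (binary 1000). Repeated squaring mod 29: 5^1 ≡ 5; 5^2 ≡ 5² = 25 ≡ 25; 5^4 ≡ 25² = 625 ≡ 16; 5^8 ≡ 16² = 256 ≡ 24. So 5^8 ≡ 24 (mod 29).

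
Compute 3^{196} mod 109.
7

Using successive squaring:
Binary expansion of 196: 11000100
Powers of 3 mod 109 (each is the square of the previous):
  3^1 ≡ 3 (mod 109)
  3^2 ≡ 3² = 9 ≡ 9 (mod 109)
  3^4 ≡ 9² = 81 ≡ 81 (mod 109)
  3^8 ≡ 81² = 6561 ≡ 21 (mod 109)
  3^16 ≡ 21² = 441 ≡ 5 (mod 109)
  3^32 ≡ 5² = 25 ≡ 25 (mod 109)
  3^64 ≡ 25² = 625 ≡ 80 (mod 109)
  3^128 ≡ 80² = 6400 ≡ 78 (mod 109)
196 = 128 + 64 + 4, so 3^196 = 3^128 × 3^64 × 3^4 ≡ 78 × 80 × 81 (mod 109)
Multiplying step by step:
  78 × 80 = 6240 ≡ 27 (mod 109)
  27 × 81 = 2187 ≡ 7 (mod 109)
Result: 3^196 ≡ 7 (mod 109)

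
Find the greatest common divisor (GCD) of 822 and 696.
6

Using the Euclidean algorithm:
822 = 1 × 696 + 126
696 = 5 × 126 + 66
126 = 1 × 66 + 60
66 = 1 × 60 + 6
60 = 10 × 6 + 0

GCD(822, 696) = 6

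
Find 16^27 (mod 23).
Using Fermat: 16^{22} ≡ 1 (mod 23). 27 ≡ 5 (mod 22). So 16^{27} ≡ 16^{5} ≡ 6 (mod 23)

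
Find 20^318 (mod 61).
Using Fermat: 20^{60} ≡ 1 (mod 61). 318 ≡ 18 (mod 60). So 20^{318} ≡ 20^{18} ≡ 9 (mod 61)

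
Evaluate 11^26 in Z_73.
Using repeated squaring. 26 = 16 + 8 + 2 (binary 11010). Repeated squaring mod 73: 11^1 ≡ 11; 11^2 ≡ 11² = 121 ≡ 48; 11^4 ≡ 48² = 2304 ≡ 41; 11^8 ≡ 41² = 1681 ≡ 2; 11^16 ≡ 2² = 4 ≡ 4. Multiply: 11^26 = 11^16 × 11^8 × 11^2 ≡ 4 × 2 × 48 (mod 73): 4 × 2 = 8 ≡ 8; 8 × 48 = 384 ≡ 19. So 11^26 ≡ 19 (mod 73).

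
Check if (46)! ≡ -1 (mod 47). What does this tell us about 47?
(46)! mod 47 = 46. Since this equals -1 (mod 47), Wilson confirms 47 is prime.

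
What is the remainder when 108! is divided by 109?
By Wilson's theorem, (108)! ≡ -1 ≡ 108 (mod 109)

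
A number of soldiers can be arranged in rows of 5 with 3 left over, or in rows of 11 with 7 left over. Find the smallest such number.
M = 5 × 11 = 55. M₁ = 11, y₁ ≡ 1 (mod 5). M₂ = 5, y₂ ≡ 9 (mod 11). m = 3×11×1 + 7×5×9 ≡ 18 (mod 55). The smallest positive such number is 18.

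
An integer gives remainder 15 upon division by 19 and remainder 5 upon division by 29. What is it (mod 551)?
M = 19 × 29 = 551. M₁ = 29, y₁ ≡ 2 (mod 19). M₂ = 19, y₂ ≡ 26 (mod 29). k = 15×29×2 + 5×19×26 ≡ 34 (mod 551). The smallest positive such number is 34.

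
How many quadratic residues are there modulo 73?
For prime 73, there are (p-1)/2 = (73-1)/2 = 36 quadratic residues (excluding 0).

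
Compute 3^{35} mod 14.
5

Using successive squaring:
Binary expansion of 35: 100011
Powers of 3 mod 14 (each is the square of the previous):
  3^1 ≡ 3 (mod 14)
  3^2 ≡ 3² = 9 ≡ 9 (mod 14)
  3^4 ≡ 9² = 81 ≡ 11 (mod 14)
  3^8 ≡ 11² = 121 ≡ 9 (mod 14)
  3^16 ≡ 9² = 81 ≡ 11 (mod 14)
  3^32 ≡ 11² = 121 ≡ 9 (mod 14)
35 = 32 + 2 + 1, so 3^35 = 3^32 × 3^2 × 3^1 ≡ 9 × 9 × 3 (mod 14)
Multiplying step by step:
  9 × 9 = 81 ≡ 11 (mod 14)
  11 × 3 = 33 ≡ 5 (mod 14)
Result: 3^35 ≡ 5 (mod 14)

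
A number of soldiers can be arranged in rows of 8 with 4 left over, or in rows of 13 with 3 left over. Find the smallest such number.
M = 8 × 13 = 104. M₁ = 13, y₁ ≡ 5 (mod 8). M₂ = 8, y₂ ≡ 5 (mod 13). z = 4×13×5 + 3×8×5 ≡ 68 (mod 104). The smallest positive such number is 68.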